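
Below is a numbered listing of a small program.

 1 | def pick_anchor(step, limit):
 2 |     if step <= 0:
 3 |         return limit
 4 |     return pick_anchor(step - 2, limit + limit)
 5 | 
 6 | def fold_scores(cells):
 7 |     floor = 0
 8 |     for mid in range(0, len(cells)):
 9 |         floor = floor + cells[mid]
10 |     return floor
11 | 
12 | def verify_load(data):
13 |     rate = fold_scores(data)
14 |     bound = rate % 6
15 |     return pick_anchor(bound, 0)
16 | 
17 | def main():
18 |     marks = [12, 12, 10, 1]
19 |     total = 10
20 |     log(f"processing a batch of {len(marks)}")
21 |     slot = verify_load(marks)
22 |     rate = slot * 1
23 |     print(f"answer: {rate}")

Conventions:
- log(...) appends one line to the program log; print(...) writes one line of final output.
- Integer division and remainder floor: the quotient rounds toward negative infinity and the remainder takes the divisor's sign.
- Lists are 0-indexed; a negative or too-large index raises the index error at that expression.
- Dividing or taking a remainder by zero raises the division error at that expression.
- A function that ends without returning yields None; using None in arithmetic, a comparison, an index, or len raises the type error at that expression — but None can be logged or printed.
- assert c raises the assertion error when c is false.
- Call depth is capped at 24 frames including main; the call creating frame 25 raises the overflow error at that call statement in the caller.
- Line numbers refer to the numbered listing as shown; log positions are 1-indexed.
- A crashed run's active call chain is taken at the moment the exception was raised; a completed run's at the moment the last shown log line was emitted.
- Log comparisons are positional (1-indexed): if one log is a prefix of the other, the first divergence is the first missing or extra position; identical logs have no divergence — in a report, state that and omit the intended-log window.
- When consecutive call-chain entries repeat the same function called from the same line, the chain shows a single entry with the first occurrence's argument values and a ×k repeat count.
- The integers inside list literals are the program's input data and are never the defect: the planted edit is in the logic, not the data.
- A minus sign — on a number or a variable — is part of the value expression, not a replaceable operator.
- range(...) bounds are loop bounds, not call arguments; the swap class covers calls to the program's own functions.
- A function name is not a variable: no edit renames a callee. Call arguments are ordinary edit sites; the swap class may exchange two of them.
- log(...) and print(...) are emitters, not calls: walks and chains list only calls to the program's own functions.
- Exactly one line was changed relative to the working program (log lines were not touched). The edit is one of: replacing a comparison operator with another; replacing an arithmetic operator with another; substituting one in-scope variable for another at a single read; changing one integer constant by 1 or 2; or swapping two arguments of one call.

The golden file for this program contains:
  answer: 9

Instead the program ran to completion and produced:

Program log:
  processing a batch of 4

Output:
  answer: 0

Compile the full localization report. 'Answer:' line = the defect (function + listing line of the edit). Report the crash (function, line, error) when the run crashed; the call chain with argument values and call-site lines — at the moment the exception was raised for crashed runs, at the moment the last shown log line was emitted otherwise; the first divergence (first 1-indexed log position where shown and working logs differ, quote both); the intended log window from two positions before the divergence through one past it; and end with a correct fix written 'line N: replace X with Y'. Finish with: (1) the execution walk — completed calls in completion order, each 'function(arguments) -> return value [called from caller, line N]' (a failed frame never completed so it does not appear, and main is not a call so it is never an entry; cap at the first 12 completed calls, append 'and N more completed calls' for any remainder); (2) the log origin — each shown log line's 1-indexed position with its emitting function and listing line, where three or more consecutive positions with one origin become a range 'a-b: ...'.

Answer: the defect is in pick_anchor at line 4.
Core observation: Every logged value matches the working version; the printed result is what differs.
Call chain: main.
First divergence: there is none — every log position agrees.
Execution walk:
  fold_scores([12, 12, 10, 1]) -> 35  [called from verify_load, line 13]
  pick_anchor(-1, 0) -> 0  [called from pick_anchor, line 4]
  pick_anchor(1, 0) -> 0  [called from pick_anchor, line 4]
  pick_anchor(3, 0) -> 0  [called from pick_anchor, line 4]
  pick_anchor(5, 0) -> 0  [called from verify_load, line 15]
  verify_load([12, 12, 10, 1]) -> 0  [called from main, line 21]
Log line origins:
  1: emitted by main (line 20)
A correct fix: line 4: replace `limit + limit` with `limit + step`.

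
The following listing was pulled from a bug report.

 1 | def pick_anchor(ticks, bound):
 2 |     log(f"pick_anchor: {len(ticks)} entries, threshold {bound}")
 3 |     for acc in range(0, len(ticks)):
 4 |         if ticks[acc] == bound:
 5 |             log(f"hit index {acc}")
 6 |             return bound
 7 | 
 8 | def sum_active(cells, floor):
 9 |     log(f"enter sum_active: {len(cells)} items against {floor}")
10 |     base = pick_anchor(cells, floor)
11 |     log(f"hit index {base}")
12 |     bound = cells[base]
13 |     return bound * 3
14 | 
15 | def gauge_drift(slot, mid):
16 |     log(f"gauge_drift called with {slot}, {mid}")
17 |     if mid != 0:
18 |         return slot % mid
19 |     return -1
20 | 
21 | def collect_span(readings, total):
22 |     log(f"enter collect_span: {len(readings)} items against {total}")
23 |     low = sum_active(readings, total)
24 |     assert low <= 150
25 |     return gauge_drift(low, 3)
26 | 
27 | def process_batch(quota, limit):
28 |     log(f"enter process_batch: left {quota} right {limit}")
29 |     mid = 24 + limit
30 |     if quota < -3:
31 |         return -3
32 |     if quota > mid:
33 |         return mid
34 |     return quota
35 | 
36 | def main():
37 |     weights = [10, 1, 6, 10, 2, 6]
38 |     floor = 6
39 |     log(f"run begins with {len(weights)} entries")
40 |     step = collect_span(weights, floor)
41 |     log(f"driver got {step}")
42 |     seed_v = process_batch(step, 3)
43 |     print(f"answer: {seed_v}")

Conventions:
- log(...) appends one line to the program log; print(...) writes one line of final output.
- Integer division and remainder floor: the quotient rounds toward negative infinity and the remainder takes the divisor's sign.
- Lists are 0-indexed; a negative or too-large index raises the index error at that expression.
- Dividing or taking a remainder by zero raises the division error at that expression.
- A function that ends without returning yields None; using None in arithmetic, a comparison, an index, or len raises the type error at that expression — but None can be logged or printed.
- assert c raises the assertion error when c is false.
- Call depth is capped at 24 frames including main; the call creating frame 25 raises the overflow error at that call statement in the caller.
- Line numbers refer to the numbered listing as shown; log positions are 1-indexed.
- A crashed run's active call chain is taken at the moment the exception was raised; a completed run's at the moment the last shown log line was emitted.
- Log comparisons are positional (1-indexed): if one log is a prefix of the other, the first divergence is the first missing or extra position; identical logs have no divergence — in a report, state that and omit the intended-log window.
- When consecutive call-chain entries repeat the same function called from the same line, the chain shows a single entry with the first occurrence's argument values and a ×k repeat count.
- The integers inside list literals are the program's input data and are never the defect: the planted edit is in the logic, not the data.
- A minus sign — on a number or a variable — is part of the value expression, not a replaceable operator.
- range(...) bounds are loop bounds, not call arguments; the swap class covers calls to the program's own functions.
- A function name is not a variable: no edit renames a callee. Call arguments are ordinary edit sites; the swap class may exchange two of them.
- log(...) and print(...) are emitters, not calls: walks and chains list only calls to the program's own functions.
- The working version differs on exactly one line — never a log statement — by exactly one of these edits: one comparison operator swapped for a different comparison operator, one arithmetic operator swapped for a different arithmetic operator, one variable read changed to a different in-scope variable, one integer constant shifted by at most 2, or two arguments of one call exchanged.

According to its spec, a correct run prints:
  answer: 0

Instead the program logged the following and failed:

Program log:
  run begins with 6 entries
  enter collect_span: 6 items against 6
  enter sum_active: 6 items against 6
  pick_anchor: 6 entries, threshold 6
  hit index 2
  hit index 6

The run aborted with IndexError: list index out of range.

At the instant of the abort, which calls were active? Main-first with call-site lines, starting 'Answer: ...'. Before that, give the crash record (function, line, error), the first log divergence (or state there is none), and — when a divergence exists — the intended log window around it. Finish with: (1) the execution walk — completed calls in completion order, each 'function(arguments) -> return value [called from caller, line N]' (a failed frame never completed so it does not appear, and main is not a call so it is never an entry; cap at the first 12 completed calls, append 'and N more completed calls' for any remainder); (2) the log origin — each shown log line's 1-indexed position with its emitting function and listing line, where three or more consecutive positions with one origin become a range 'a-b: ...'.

Answer: main -> collect_span (called at line 40) -> sum_active (called at line 23).
Core observation: Everything matches until log position 6, which reads 'hit index 6' in place of 'hit index 2'.
Crash: sum_active, line 12, IndexError.
First divergence: at position 6 the run shows 'hit index 6' where the working version logs 'hit index 2'.
Intended log window:
  4: pick_anchor: 6 entries, threshold 6
  5: hit index 2
  6: hit index 2
  7: gauge_drift called with 18, 3
Execution walk:
  pick_anchor([10, 1, 6, 10, 2, 6], 6) -> 6  [called from sum_active, line 10]
Origin of each log line:
  1: logged in main at line 39
  2: logged in collect_span at line 22
  3: logged in sum_active at line 9
  4: logged in pick_anchor at line 2
  5: logged in pick_anchor at line 5
  6: logged in sum_active at line 11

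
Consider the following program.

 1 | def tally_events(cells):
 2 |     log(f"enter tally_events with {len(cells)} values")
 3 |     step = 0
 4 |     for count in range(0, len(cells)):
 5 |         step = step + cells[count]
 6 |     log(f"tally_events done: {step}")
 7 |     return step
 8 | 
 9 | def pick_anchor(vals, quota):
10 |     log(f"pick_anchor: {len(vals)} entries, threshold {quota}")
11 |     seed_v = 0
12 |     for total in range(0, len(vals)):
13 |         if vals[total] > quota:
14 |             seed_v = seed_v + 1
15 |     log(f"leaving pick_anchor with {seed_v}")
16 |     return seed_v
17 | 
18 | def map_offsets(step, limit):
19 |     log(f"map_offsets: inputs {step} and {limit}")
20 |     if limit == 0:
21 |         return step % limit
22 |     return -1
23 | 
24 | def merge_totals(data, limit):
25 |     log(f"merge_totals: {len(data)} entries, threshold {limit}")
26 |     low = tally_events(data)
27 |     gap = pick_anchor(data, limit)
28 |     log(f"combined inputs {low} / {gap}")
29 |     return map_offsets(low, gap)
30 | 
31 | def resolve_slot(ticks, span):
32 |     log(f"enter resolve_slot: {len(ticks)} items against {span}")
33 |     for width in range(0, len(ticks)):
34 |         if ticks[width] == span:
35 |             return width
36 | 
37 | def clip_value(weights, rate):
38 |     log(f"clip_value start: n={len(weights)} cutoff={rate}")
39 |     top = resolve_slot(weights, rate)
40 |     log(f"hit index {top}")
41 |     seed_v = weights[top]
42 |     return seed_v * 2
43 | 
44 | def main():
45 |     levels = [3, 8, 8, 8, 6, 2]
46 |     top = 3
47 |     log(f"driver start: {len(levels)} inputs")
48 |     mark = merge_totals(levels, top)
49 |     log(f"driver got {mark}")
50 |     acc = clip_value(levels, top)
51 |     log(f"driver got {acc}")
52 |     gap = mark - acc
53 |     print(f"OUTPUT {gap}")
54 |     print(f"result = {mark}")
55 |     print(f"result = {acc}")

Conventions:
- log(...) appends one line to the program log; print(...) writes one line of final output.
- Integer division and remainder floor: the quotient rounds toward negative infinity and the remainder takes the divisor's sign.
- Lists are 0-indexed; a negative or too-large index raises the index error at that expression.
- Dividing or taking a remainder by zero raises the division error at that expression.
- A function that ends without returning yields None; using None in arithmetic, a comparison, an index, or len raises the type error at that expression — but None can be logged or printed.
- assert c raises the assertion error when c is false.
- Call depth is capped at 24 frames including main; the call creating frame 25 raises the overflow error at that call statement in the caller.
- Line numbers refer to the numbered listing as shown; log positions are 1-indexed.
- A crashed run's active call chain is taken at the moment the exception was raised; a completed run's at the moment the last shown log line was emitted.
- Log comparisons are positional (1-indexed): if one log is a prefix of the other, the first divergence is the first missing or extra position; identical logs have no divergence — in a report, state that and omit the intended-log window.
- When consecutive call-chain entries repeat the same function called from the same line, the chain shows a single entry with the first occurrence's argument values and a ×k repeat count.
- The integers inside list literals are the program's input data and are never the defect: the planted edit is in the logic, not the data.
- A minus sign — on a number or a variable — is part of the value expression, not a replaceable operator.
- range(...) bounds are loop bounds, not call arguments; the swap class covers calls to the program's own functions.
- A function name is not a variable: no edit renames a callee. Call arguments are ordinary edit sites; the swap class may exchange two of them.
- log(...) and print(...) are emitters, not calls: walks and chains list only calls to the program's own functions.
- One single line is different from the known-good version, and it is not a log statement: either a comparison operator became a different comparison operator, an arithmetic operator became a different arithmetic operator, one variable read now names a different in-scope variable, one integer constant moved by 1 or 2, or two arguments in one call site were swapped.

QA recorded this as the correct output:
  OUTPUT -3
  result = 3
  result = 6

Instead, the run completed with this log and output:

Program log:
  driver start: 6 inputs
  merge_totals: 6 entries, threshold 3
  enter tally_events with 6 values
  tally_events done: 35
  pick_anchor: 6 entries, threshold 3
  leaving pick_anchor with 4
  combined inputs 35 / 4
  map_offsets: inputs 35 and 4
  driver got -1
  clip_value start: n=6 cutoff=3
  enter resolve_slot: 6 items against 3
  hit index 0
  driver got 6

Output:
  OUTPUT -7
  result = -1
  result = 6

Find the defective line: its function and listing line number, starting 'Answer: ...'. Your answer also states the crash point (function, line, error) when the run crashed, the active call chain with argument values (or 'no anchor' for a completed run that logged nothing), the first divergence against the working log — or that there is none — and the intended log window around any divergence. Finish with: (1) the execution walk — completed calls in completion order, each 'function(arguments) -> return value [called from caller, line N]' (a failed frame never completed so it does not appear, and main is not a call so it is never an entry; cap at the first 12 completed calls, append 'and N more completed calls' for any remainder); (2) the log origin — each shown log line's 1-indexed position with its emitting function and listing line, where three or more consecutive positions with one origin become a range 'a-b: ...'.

Answer: the defect is in map_offsets at line 20.
Key fact: The log first diverges at position 9: the faulty run prints 'driver got -1' where the working version prints 'driver got 3'.
Call chain: main.
First divergence: at position 9 the run shows 'driver got -1' where the working version logs 'driver got 3'.
Intended log window:
  7: combined inputs 35 / 4
  8: map_offsets: inputs 35 and 4
  9: driver got 3
  10: clip_value start: n=6 cutoff=3
Execution walk:
  tally_events([3, 8, 8, 8, 6, 2]) -> 35  [called from merge_totals, line 26]
  pick_anchor([3, 8, 8, 8, 6, 2], 3) -> 4  [called from merge_totals, line 27]
  map_offsets(35, 4) -> -1  [called from merge_totals, line 29]
  merge_totals([3, 8, 8, 8, 6, 2], 3) -> -1  [called from main, line 48]
  resolve_slot([3, 8, 8, 8, 6, 2], 3) -> 0  [called from clip_value, line 39]
  clip_value([3, 8, 8, 8, 6, 2], 3) -> 6  [called from main, line 50]
Log origin:
  1: emitted by main (line 47)
  2: emitted by merge_totals (line 25)
  3: emitted by tally_events (line 2)
  4: emitted by tally_events (line 6)
  5: emitted by pick_anchor (line 10)
  6: emitted by pick_anchor (line 15)
  7: emitted by merge_totals (line 28)
  8: emitted by map_offsets (line 19)
  9: emitted by main (line 49)
  10: emitted by clip_value (line 38)
  11: emitted by resolve_slot (line 32)
  12: emitted by clip_value (line 40)
  13: emitted by main (line 51)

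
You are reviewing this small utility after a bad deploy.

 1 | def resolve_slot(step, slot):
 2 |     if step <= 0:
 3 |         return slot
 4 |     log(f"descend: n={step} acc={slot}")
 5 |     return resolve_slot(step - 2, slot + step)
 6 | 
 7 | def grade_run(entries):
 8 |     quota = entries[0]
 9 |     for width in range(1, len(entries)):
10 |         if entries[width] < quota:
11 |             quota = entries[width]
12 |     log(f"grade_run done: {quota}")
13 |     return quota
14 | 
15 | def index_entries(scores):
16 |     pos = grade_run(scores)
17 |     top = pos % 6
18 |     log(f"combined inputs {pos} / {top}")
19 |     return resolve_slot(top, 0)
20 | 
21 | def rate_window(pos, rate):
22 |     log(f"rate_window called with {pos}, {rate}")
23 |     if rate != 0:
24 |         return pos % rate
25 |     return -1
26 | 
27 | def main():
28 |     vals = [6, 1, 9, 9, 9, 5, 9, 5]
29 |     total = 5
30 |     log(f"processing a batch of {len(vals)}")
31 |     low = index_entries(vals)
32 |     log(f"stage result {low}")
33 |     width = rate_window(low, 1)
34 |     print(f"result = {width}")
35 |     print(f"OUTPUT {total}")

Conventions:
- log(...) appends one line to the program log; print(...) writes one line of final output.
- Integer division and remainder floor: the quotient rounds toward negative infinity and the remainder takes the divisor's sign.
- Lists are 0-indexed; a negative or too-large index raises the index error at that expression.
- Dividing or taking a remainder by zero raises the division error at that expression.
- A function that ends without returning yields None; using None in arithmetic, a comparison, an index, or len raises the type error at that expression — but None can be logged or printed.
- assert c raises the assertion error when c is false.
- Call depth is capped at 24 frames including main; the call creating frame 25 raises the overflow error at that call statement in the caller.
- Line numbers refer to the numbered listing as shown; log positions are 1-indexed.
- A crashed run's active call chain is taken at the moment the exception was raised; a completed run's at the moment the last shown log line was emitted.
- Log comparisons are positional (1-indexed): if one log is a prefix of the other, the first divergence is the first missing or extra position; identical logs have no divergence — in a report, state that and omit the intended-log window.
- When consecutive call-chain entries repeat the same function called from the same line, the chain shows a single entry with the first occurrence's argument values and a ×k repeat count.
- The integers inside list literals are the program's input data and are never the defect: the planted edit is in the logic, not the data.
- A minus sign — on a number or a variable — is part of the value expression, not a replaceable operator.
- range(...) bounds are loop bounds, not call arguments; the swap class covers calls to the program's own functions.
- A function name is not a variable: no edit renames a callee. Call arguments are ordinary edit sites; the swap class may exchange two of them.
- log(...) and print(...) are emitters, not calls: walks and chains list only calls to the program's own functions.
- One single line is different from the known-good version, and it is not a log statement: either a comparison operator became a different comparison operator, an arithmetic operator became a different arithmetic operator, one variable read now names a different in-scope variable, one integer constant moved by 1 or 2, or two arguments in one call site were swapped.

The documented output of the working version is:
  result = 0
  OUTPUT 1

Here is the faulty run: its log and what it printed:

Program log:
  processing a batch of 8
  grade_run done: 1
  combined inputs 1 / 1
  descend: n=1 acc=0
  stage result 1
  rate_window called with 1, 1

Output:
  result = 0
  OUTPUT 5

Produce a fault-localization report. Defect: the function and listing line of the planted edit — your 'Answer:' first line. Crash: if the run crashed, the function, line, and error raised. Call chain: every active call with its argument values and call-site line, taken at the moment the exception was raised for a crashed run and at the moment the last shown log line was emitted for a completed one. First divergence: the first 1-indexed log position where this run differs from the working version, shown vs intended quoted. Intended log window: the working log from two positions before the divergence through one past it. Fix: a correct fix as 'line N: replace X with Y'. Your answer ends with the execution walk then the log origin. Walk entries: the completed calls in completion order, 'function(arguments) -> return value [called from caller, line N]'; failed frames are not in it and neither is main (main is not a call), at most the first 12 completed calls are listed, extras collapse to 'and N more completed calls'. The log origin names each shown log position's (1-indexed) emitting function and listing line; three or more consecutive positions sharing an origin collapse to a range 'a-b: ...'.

Answer: the defect is in main at line 35.
Key observation: Nothing in the log betrays the bug — only the output does.
Call chain: main -> rate_window(1, 1) (called at line 33).
First divergence: none; the two logs match at every position.
Execution walk:
  grade_run([6, 1, 9, 9, 9, 5, 9, 5]) -> 1  [called from index_entries, line 16]
  resolve_slot(-1, 1) -> 1  [called from resolve_slot, line 5]
  resolve_slot(1, 0) -> 1  [called from index_entries, line 19]
  index_entries([6, 1, 9, 9, 9, 5, 9, 5]) -> 1  [called from main, line 31]
  rate_window(1, 1) -> 0  [called from main, line 33]
Log origin:
  1: emitted by main (line 30)
  2: emitted by grade_run (line 12)
  3: emitted by index_entries (line 18)
  4: emitted by resolve_slot (line 4)
  5: emitted by main (line 32)
  6: emitted by rate_window (line 22)
A correct fix: line 35: replace `total` with `low`.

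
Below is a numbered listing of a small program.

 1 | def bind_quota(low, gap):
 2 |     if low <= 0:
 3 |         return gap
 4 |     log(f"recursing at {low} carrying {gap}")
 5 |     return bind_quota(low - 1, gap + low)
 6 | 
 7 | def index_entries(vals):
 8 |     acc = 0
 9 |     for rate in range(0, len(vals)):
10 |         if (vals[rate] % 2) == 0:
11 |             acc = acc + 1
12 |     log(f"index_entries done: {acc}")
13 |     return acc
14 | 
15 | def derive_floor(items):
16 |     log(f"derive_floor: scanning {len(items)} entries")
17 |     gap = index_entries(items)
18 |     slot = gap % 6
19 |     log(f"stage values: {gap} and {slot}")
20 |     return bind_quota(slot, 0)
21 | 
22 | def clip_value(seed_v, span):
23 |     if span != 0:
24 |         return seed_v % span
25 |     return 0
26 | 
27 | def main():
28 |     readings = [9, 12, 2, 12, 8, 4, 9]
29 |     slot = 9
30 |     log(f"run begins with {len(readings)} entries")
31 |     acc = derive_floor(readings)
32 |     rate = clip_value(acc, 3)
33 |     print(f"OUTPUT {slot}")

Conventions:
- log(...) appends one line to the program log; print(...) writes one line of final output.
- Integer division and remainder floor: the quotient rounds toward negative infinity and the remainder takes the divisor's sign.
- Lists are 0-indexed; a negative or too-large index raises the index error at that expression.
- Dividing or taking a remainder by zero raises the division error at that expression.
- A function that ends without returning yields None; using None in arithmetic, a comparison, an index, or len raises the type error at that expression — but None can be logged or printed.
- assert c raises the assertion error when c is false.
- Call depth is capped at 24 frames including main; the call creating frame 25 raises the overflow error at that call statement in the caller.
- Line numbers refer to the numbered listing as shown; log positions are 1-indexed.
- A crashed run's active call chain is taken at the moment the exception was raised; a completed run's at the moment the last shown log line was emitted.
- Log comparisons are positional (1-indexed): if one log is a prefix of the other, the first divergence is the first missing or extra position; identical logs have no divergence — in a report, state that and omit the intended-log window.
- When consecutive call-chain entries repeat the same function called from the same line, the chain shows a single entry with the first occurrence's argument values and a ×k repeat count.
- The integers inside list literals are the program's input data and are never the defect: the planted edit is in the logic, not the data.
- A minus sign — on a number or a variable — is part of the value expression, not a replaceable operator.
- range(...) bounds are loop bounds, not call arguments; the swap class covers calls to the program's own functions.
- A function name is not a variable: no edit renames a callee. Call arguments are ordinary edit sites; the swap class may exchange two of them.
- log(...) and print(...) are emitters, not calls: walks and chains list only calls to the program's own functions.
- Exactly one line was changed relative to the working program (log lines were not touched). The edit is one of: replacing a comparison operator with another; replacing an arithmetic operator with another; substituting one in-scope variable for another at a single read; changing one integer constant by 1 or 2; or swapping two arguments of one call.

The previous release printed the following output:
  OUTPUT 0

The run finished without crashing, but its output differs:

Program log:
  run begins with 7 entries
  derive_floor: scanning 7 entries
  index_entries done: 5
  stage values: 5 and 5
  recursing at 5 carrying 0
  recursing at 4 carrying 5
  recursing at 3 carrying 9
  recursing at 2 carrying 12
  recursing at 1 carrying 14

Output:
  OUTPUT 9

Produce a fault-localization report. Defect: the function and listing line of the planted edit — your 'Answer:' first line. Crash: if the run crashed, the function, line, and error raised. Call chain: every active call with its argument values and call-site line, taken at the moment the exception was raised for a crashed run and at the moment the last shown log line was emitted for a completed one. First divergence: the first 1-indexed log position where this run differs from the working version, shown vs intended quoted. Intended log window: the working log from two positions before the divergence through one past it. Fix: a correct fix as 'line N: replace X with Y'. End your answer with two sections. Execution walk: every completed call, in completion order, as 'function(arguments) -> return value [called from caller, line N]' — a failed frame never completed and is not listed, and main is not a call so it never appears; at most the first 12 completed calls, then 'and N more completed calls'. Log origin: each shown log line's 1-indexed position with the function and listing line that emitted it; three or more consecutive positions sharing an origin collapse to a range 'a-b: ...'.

Answer: the defect is in main at line 33.
The tell: Every logged value matches the working version; the printed result is what differs.
Call chain: main -> derive_floor([9, 12, 2, 12, 8, 4, 9]) (called at line 31) -> bind_quota(5, 0) (called at line 20) -> bind_quota(4, 5) (called at line 5) ×4.
First divergence: none (the log streams are identical).
Execution walk:
  index_entries([9, 12, 2, 12, 8, 4, 9]) -> 5  [called from derive_floor, line 17]
  bind_quota(0, 15) -> 15  [called from bind_quota, line 5]
  bind_quota(1, 14) -> 15  [called from bind_quota, line 5]
  bind_quota(2, 12) -> 15  [called from bind_quota, line 5]
  bind_quota(3, 9) -> 15  [called from bind_quota, line 5]
  bind_quota(4, 5) -> 15  [called from bind_quota, line 5]
  bind_quota(5, 0) -> 15  [called from derive_floor, line 20]
  derive_floor([9, 12, 2, 12, 8, 4, 9]) -> 15  [called from main, line 31]
  clip_value(15, 3) -> 0  [called from main, line 32]
Origin of each log line:
  1: from main, line 30
  2: from derive_floor, line 16
  3: from index_entries, line 12
  4: from derive_floor, line 19
  5-9: from bind_quota, line 4
A correct fix: line 33: replace `slot` with `rate`.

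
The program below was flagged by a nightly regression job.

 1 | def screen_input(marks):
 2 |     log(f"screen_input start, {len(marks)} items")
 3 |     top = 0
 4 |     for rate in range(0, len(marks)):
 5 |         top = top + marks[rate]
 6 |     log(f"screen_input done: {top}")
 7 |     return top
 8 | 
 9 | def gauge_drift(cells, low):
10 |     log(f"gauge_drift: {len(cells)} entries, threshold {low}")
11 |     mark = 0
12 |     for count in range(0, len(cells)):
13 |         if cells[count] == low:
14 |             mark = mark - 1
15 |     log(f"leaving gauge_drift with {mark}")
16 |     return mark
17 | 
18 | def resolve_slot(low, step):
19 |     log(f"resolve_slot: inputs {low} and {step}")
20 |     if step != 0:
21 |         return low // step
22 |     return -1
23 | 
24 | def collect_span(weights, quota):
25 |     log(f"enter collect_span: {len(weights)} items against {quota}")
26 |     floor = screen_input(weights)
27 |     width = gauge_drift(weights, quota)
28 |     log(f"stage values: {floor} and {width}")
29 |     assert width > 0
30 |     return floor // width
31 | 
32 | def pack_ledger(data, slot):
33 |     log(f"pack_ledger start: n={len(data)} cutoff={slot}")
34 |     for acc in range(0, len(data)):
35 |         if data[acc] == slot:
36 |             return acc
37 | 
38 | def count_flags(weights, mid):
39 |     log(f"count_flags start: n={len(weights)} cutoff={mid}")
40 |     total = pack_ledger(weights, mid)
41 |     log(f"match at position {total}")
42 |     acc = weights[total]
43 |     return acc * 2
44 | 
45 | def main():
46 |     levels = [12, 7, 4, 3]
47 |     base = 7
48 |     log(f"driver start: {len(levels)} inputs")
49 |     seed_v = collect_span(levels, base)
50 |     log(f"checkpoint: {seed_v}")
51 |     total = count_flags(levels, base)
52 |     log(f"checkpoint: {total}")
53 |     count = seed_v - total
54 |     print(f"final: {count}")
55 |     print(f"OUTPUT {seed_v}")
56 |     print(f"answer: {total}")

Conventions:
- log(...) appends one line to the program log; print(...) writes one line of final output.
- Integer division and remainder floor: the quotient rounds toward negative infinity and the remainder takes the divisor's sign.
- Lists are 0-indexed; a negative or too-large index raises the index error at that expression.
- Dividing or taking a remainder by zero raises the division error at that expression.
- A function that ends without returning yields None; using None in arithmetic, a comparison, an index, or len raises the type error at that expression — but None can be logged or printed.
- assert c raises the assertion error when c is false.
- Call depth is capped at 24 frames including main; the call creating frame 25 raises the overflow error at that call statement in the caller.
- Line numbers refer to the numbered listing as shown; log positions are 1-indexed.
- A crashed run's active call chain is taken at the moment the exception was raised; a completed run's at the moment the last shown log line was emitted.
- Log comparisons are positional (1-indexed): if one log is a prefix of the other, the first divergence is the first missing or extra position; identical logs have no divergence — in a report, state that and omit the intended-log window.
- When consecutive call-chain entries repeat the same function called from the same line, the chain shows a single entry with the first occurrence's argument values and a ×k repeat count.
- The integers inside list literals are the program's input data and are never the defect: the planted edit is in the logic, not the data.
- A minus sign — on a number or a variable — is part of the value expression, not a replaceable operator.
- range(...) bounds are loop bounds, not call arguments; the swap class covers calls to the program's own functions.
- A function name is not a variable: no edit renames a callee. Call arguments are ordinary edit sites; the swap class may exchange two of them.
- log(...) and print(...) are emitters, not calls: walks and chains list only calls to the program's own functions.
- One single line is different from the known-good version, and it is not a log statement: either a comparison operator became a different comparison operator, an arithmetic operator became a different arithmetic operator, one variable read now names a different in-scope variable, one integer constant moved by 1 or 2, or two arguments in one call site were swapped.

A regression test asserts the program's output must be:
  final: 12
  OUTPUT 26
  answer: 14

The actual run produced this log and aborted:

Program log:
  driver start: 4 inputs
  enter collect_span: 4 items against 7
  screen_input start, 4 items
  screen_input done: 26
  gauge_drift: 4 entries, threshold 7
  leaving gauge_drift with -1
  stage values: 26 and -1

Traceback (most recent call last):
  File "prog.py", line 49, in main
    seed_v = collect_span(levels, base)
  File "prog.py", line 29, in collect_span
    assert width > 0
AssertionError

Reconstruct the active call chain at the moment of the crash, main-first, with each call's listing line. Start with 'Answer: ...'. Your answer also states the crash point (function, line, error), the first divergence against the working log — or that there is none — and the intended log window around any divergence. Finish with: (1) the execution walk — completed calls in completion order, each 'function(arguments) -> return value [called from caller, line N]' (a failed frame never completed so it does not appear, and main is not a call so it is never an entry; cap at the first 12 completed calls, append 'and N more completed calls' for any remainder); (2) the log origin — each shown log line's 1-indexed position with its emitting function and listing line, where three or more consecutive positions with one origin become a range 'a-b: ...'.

Answer: main -> collect_span (called at line 49).
The tell: Everything matches until log position 6, which reads 'leaving gauge_drift with -1' in place of 'leaving gauge_drift with 1'.
Crash: collect_span, line 29, AssertionError.
First divergence: at position 6 the run shows 'leaving gauge_drift with -1' where the working version logs 'leaving gauge_drift with 1'.
Intended log window:
  4: screen_input done: 26
  5: gauge_drift: 4 entries, threshold 7
  6: leaving gauge_drift with 1
  7: stage values: 26 and 1
Execution walk:
  screen_input([12, 7, 4, 3]) -> 26  [called from collect_span, line 26]
  gauge_drift([12, 7, 4, 3], 7) -> -1  [called from collect_span, line 27]
Origin of each log line:
  1 — main, line 48
  2 — collect_span, line 25
  3 — screen_input, line 2
  4 — screen_input, line 6
  5 — gauge_drift, line 10
  6 — gauge_drift, line 15
  7 — collect_span, line 28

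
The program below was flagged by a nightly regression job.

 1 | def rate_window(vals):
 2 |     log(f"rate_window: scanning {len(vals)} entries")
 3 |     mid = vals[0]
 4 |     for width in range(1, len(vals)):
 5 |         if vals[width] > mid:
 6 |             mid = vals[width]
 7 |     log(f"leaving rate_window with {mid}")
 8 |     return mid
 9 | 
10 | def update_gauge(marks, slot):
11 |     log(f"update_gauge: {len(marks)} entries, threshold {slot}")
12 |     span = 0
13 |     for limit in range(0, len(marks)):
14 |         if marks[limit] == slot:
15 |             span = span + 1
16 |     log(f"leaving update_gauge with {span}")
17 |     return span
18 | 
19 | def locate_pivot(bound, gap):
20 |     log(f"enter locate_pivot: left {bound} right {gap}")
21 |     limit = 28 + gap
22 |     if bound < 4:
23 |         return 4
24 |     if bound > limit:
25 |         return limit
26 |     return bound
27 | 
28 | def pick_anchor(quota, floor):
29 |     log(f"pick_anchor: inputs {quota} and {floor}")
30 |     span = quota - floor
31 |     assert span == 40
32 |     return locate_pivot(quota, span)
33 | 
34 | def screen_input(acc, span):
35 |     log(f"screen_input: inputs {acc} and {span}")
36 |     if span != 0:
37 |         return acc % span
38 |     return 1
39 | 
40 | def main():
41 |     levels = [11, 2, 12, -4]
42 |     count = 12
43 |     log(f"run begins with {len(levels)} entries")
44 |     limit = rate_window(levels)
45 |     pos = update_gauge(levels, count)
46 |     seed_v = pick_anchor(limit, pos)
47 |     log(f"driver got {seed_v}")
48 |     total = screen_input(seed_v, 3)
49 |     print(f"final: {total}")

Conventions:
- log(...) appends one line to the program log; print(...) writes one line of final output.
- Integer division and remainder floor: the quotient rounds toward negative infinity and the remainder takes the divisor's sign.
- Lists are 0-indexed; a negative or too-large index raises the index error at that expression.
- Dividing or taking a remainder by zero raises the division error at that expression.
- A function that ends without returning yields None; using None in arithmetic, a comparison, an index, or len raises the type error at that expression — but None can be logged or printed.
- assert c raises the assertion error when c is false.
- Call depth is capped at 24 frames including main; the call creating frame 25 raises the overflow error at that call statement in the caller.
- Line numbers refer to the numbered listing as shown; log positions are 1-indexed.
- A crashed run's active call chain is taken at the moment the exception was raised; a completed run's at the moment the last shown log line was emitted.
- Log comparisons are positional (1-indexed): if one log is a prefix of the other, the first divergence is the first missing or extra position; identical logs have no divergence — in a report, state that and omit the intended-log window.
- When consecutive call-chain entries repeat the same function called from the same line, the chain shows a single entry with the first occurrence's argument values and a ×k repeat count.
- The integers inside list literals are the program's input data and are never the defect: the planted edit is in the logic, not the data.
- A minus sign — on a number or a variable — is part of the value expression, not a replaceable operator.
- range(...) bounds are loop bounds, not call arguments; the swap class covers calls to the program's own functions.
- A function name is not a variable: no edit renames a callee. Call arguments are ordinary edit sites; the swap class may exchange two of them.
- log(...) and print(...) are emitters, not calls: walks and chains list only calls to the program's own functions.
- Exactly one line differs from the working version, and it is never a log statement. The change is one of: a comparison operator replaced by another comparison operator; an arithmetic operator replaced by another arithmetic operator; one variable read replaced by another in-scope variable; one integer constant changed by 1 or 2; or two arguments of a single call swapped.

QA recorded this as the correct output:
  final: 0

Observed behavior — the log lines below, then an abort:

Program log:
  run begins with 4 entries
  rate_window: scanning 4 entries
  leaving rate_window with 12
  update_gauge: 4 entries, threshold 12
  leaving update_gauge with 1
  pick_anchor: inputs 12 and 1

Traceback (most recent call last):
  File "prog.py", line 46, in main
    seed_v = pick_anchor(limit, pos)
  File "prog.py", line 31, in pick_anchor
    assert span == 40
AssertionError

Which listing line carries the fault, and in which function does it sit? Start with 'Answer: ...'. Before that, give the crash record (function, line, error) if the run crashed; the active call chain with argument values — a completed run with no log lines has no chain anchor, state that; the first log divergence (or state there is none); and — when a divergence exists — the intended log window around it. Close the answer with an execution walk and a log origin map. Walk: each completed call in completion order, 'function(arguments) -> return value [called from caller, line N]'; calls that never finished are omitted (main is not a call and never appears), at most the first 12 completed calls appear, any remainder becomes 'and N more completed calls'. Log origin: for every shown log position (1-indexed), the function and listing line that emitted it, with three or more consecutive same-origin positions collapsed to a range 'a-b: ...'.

Answer: the defect is in pick_anchor at line 31.
The tell: After 6 matching log lines the faulty run goes silent, while the working version continues with 'enter locate_pivot: left 12 right 11'.
Crash: pick_anchor, line 31, AssertionError.
Call chain: main -> pick_anchor(12, 1) (called at line 46).
First divergence: position 7 — the faulty run's log ends after 6 lines; the working version continues with 'enter locate_pivot: left 12 right 11'.
Intended log window:
  5: leaving update_gauge with 1
  6: pick_anchor: inputs 12 and 1
  7: enter locate_pivot: left 12 right 11
  8: driver got 12
Execution walk:
  rate_window([11, 2, 12, -4]) -> 12  [called from main, line 44]
  update_gauge([11, 2, 12, -4], 12) -> 1  [called from main, line 45]
Origin of each log line:
  1 — main, line 43
  2 — rate_window, line 2
  3 — rate_window, line 7
  4 — update_gauge, line 11
  5 — update_gauge, line 16
  6 — pick_anchor, line 29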